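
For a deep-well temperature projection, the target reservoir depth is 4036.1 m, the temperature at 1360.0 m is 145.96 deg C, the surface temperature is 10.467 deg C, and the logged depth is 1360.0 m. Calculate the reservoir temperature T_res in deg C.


Step 1: grad = (T_d1 - T_surf)/d1 * 1000 = (145.96 - 10.467)/1360.0 * 1000 = 99.62721 deg C/km
Step 2: T_res = T_surf + grad*d2/1000 = 10.467 + 99.62721*4036.1/1000 = 412.57 deg C
T_res = 412.57 deg C


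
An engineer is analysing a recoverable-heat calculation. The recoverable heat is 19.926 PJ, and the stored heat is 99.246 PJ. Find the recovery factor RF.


RF = Q_rec / Q_s
RF = 19.926 / 99.246
RF = 0.20077


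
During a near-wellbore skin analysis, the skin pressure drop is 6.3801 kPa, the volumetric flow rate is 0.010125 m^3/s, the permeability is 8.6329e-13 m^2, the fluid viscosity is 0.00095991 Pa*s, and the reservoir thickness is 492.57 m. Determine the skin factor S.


S = dP_s * 1000 * 2*pi*k*hr / (q*mu)
S = 6.3801 * 1000 * 2*pi*8.6329e-13*492.57 / (0.010125*0.00095991)
S = 1.7539


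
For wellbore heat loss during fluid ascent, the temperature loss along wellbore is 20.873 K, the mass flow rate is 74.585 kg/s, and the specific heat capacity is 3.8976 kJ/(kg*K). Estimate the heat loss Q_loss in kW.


Q_loss = mdot * cp * dT
Q_loss = 74.585 * 3.8976 * 20.873
Q_loss = 6067.8 kW


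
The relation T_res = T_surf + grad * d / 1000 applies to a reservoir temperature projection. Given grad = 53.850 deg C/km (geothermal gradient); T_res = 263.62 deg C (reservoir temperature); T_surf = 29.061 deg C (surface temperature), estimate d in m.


d = (T_res - T_surf) / grad * 1000
d = (263.62 - 29.061) / 53.850 * 1000
d = 4355.8 m


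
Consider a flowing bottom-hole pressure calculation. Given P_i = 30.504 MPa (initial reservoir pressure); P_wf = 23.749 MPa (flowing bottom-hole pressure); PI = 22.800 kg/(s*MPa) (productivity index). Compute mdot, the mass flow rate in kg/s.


mdot = (P_i - P_wf) * PI
mdot = (30.504 - 23.749) * 22.800
mdot = 154.01 kg/s


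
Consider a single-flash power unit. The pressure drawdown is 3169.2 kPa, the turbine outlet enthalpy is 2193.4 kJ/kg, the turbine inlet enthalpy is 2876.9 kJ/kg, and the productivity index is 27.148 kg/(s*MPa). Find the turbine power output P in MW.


Step 1: mdot = PI * dP / 1000 = 27.148 * 3169.2 / 1000 = 86.03744 kg/s
Step 2: P = mdot*(h_in - h_out)/1000 = 86.03744*(2876.9 - 2193.4)/1000 = 58.807 MW
P = 58.807 MW


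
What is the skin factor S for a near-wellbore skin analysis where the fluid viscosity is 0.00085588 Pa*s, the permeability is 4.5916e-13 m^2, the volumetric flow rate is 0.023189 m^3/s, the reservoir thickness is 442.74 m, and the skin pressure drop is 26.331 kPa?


S = dP_s * 1000 * 2*pi*k*hr / (q*mu)
S = 26.331 * 1000 * 2*pi*4.5916e-13*442.74 / (0.023189*0.00085588)
S = 1.6946


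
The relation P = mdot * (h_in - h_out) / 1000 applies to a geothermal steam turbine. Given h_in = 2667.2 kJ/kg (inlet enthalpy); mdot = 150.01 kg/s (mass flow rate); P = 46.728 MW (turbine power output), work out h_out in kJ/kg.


h_out = h_in - P * 1000 / mdot
h_out = 2667.2 - 46.728 * 1000 / 150.01
h_out = 2355.7 kJ/kg


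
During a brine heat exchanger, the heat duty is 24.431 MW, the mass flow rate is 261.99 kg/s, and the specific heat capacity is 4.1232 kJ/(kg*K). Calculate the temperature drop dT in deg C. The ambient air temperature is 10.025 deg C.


dT = Q * 1000 / (mdot * cp)
dT = 24.431 * 1000 / (261.99 * 4.1232)
dT = 22.61633 K
Convert (temperature difference, 1 K = 1 deg C): 22.61633 K = 22.61633 deg C
dT = 22.616 deg C


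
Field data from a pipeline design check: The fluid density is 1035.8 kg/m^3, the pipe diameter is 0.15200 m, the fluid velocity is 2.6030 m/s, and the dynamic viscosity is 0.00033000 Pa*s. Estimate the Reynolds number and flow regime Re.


Step 1: Re = rho*vel*D/mu = 1035.8*2.603*0.152/0.00033 = 1.2419e+06
Step 2: Re = 1.2419e+06 > 4000, so flow is turbulent.
Re = 1.2419e+06 (turbulent)


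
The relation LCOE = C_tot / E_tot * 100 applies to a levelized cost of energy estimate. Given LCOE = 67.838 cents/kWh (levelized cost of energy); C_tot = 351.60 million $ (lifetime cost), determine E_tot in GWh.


E_tot = C_tot / LCOE * 100
E_tot = 351.60 / 67.838 * 100
E_tot = 518.29 GWh


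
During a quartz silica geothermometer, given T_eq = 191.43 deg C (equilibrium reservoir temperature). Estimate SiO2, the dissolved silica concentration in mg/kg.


SiO2 = 10^(5.19 - 1309/(T_eq + 273.15))
SiO2 = 10^(5.19 - 1309/(191.43 + 273.15))
SiO2 = 235.72 mg/kg


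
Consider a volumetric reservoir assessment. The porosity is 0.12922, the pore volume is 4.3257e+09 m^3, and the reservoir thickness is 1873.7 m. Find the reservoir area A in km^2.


A = Vp / (1e6 * hr * phi)
A = 4.3257e+09 / (1e6 * 1873.7 * 0.12922)
A = 17.866 km^2


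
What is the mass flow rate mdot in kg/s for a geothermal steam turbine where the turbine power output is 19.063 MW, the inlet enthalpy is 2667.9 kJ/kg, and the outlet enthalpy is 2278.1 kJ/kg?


mdot = P * 1000 / (h_in - h_out)
mdot = 19.063 * 1000 / (2667.9 - 2278.1)
mdot = 48.905 kg/s


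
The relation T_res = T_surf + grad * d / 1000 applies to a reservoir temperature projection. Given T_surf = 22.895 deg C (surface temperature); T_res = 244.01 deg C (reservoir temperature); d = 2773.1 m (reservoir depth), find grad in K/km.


grad = (T_res - T_surf) / d * 1000
grad = (244.01 - 22.895) / 2773.1 * 1000
grad = 79.73567 deg C/km
Convert: 79.73567 deg C/km * 1.0 = 79.736 K/km
grad = 79.736 K/km


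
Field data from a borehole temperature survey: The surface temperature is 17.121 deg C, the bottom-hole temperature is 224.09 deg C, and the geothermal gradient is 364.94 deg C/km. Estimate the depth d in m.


d = (T_d - T_surf) / grad * 1000
d = (224.09 - 17.121) / 364.94 * 1000
d = 567.13 m


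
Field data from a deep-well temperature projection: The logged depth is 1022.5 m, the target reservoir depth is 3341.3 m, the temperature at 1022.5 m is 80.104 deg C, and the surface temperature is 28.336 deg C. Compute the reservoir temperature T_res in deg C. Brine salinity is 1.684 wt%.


Step 1: grad = (T_d1 - T_surf)/d1 * 1000 = (80.104 - 28.336)/1022.5 * 1000 = 50.62885 deg C/km
Step 2: T_res = T_surf + grad*d2/1000 = 28.336 + 50.62885*3341.3/1000 = 197.50 deg C
T_res = 197.50 deg C


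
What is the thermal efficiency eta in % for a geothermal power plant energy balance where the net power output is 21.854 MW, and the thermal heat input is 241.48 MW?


eta = W_net / Q_in * 100
eta = 21.854 / 241.48 * 100
eta = 9.0500 %


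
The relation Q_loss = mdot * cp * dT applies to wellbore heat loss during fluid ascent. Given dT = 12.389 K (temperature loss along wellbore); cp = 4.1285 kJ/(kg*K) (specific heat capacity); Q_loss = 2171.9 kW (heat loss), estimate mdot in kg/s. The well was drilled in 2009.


mdot = Q_loss / (cp * dT)
mdot = 2171.9 / (4.1285 * 12.389)
mdot = 42.463 kg/s


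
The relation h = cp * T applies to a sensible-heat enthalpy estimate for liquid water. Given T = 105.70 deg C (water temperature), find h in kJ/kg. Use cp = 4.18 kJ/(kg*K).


h = cp * T
h = 4.18 * 105.70
h = 441.83 kJ/kg


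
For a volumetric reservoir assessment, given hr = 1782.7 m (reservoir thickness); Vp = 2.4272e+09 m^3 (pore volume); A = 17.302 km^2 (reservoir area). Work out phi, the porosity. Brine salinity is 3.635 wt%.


phi = Vp / (A * 1e6 * hr)
phi = 2.4272e+09 / (17.302 * 1e6 * 1782.7)
phi = 0.078692


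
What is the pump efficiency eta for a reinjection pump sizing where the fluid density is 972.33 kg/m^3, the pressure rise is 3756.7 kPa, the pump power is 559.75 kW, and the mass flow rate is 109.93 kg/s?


eta = mdot * dP / (rho * P_pump)
eta = 109.93 * 3756.7 / (972.33 * 559.75)
eta = 0.75878


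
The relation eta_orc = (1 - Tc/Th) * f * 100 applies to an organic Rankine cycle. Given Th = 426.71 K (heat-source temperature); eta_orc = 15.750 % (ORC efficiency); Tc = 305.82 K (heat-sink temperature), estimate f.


f = (eta_orc/100) / (1 - Tc/Th)
f = (15.750/100) / (1 - 305.82/426.71)
f = 0.55593


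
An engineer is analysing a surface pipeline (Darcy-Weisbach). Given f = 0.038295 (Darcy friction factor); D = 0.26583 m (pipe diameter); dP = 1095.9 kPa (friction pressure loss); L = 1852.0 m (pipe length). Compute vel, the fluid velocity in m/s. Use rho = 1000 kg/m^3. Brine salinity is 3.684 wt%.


vel = sqrt(dP*1000*2*D / (f*L*rho))
vel = sqrt(1095.9*1000*2*0.26583 / (0.038295*1852.0*1000))
vel = 2.8662 m/s


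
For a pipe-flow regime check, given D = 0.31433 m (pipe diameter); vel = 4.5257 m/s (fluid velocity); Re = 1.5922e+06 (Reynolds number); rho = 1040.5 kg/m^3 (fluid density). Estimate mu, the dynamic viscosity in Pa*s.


mu = rho * vel * D / Re
mu = 1040.5 * 4.5257 * 0.31433 / 1.5922e+06
mu = 0.00092964 Pa*s


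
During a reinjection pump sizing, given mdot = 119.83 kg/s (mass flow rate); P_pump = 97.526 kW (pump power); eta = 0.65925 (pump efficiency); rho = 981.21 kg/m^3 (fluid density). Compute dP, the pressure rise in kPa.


dP = P_pump * rho * eta / mdot
dP = 97.526 * 981.21 * 0.65925 / 119.83
dP = 526.46 kPa


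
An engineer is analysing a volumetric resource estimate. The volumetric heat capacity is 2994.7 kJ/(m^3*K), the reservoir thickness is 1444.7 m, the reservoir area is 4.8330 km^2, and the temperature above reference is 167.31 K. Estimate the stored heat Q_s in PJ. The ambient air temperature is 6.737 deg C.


Step 1: Vr = A*1e6*hr = 4.833*1e6*1444.7 = 6.982235e+09 m^3
Step 2: Q_s = Vr*rhoc*dT/1e12 = 6.982235e+09*2994.7*167.31/1e12 = 3498.4 PJ
Q_s = 3498.4 PJ


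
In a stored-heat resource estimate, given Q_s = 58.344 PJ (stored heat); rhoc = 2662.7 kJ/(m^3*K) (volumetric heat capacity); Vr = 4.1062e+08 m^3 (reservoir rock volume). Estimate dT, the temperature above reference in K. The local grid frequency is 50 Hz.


dT = Q_s * 1e12 / (Vr * rhoc)
dT = 58.344 * 1e12 / (4.1062e+08 * 2662.7)
dT = 53.362 K


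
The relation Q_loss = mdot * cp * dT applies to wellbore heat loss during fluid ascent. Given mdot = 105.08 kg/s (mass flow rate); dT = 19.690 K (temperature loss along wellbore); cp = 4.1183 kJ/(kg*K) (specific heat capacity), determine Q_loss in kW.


Q_loss = mdot * cp * dT
Q_loss = 105.08 * 4.1183 * 19.690
Q_loss = 8520.9 kW


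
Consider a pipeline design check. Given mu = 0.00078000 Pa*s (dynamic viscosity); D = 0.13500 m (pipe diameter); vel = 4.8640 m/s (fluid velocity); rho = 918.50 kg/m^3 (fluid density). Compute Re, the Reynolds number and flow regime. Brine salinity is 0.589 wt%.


Step 1: Re = rho*vel*D/mu = 918.5*4.864*0.135/0.00078 = 7.7324e+05
Step 2: Re = 7.7324e+05 > 4000, so flow is turbulent.
Re = 7.7324e+05 (turbulent)


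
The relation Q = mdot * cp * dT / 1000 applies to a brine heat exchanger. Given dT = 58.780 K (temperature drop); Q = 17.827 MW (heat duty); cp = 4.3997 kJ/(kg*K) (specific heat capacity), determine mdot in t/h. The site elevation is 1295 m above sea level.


mdot = Q * 1000 / (cp * dT)
mdot = 17.827 * 1000 / (4.3997 * 58.780)
mdot = 68.93275 kg/s
Convert: 68.93275 kg/s * 3.6 = 248.16 t/h
mdot = 248.16 t/h


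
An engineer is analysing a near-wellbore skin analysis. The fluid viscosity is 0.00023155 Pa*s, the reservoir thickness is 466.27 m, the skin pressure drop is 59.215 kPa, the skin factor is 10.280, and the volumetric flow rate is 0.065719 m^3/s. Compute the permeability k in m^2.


k = S*q*mu / (2*pi*dP_s*1000*hr)
k = 10.280*0.065719*0.00023155 / (2*pi*59.215*1000*466.27)
k = 9.0174e-13 m^2


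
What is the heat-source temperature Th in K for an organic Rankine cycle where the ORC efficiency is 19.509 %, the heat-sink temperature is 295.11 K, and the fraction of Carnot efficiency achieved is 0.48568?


Th = Tc / (1 - (eta_orc/100)/f)
Th = 295.11 / (1 - (19.509/100)/0.48568)
Th = 493.23 K


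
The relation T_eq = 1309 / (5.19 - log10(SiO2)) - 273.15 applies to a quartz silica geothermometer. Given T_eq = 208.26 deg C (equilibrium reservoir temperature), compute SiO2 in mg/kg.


SiO2 = 10^(5.19 - 1309/(T_eq + 273.15))
SiO2 = 10^(5.19 - 1309/(208.26 + 273.15))
SiO2 = 295.74 mg/kg


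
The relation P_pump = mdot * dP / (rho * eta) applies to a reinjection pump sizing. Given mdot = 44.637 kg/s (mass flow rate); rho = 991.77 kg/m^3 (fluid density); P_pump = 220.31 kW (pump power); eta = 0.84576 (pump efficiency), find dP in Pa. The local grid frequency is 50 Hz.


dP = P_pump * rho * eta / mdot
dP = 220.31 * 991.77 * 0.84576 / 44.637
dP = 4139.971 kPa
Convert: 4139.971 kPa * 1000.0 = 4.1400e+06 Pa
dP = 4.1400e+06 Pa


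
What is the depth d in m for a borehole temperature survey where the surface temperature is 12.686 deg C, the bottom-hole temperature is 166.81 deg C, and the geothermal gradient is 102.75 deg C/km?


d = (T_d - T_surf) / grad * 1000
d = (166.81 - 12.686) / 102.75 * 1000
d = 1500.0 m


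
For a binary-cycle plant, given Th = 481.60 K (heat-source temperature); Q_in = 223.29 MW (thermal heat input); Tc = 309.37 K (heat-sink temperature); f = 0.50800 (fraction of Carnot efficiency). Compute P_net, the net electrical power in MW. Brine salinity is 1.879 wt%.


Step 1: eta = (1 - Tc/Th)*f = (1 - 309.37/481.6)*0.508 = 0.1816712
Step 2: P_net = eta * Q_in = 0.1816712 * 223.29 = 40.565 MW
P_net = 40.565 MW


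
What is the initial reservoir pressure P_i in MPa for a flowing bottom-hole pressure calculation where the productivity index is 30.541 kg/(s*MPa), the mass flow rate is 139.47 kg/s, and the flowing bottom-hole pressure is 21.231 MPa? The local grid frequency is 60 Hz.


P_i = P_wf + mdot / PI
P_i = 21.231 + 139.47 / 30.541
P_i = 25.798 MPa


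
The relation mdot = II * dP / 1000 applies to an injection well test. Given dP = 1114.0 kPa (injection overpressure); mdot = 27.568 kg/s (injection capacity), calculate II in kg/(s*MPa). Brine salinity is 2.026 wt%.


II = mdot * 1000 / dP
II = 27.568 * 1000 / 1114.0
II = 24.747 kg/(s*MPa)


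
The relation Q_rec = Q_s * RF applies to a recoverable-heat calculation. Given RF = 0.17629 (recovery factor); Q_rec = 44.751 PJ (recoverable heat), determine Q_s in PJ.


Q_s = Q_rec / RF
Q_s = 44.751 / 0.17629
Q_s = 253.85 PJ


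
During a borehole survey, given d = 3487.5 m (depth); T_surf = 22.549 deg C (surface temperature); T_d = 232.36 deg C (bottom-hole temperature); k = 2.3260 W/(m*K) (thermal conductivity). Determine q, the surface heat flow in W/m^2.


Step 1: grad = (T_d - T_surf)/d * 1000 = (232.36 - 22.549)/3487.5 * 1000 = 60.16086 deg C/km
Step 2: q = k * grad / 1000 = 2.326 * 60.16086 / 1000 = 0.13993 W/m^2
q = 0.13993 W/m^2


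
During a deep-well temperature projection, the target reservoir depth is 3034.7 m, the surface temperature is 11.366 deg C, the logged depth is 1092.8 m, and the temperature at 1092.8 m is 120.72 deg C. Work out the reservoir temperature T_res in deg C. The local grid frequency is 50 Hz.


Step 1: grad = (T_d1 - T_surf)/d1 * 1000 = (120.72 - 11.366)/1092.8 * 1000 = 100.0677 deg C/km
Step 2: T_res = T_surf + grad*d2/1000 = 11.366 + 100.0677*3034.7/1000 = 315.04 deg C
T_res = 315.04 deg C


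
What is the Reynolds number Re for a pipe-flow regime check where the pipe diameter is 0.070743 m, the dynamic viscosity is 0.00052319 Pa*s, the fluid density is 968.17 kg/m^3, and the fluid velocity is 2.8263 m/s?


Re = rho * vel * D / mu
Re = 968.17 * 2.8263 * 0.070743 / 0.00052319
Re = 3.6999e+05


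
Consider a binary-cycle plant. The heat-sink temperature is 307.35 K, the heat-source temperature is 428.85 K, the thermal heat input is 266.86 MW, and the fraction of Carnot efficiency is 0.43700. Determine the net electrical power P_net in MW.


Step 1: eta = (1 - Tc/Th)*f = (1 - 307.35/428.85)*0.437 = 0.1238090
Step 2: P_net = eta * Q_in = 0.1238090 * 266.86 = 33.040 MW
P_net = 33.040 MW


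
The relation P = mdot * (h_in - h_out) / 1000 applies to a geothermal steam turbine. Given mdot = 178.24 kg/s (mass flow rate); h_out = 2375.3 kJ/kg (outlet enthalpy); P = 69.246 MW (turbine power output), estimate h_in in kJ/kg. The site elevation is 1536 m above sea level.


h_in = h_out + P * 1000 / mdot
h_in = 2375.3 + 69.246 * 1000 / 178.24
h_in = 2763.8 kJ/kg


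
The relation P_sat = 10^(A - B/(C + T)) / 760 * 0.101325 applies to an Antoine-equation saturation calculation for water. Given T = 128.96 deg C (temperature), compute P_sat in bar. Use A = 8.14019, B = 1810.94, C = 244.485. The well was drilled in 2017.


P_sat = 10^(A - B/(C + T)) / 760 * 0.101325
P_sat = 10^(8.14019 - 1810.94/(244.485 + 128.96)) / 760 * 0.101325
P_sat = 0.2605022 MPa
Convert: 0.2605022 MPa * 10.0 = 2.6050 bar
P_sat = 2.6050 bar


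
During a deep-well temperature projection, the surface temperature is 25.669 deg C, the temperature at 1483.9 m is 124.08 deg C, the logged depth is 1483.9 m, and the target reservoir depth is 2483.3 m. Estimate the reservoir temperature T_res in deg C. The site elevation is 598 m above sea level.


Step 1: grad = (T_d1 - T_surf)/d1 * 1000 = (124.08 - 25.669)/1483.9 * 1000 = 66.31916 deg C/km
Step 2: T_res = T_surf + grad*d2/1000 = 25.669 + 66.31916*2483.3/1000 = 190.36 deg C
T_res = 190.36 deg C


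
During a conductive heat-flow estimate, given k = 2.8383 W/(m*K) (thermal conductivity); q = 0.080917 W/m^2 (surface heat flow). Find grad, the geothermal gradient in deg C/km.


grad = q * 1000 / k
grad = 0.080917 * 1000 / 2.8383
grad = 28.509 deg C/km


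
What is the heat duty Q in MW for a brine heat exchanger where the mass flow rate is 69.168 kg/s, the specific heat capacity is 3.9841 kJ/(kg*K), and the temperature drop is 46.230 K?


Q = mdot * cp * dT / 1000
Q = 69.168 * 3.9841 * 46.230 / 1000
Q = 12.740 MW


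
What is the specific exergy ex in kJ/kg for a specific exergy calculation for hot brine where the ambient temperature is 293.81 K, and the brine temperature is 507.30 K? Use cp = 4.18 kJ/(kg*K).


ex = cp * ((T_b - T_0) - T_0 * ln(T_b/T_0))
ex = 4.18 * ((507.30 - 293.81) - 293.81 * ln(507.30/293.81))
ex = 221.62 kJ/kg


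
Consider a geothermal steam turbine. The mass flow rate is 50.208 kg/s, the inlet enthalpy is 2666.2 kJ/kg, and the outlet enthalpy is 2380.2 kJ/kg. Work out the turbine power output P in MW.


P = mdot * (h_in - h_out) / 1000
P = 50.208 * (2666.2 - 2380.2) / 1000
P = 14.359 MW


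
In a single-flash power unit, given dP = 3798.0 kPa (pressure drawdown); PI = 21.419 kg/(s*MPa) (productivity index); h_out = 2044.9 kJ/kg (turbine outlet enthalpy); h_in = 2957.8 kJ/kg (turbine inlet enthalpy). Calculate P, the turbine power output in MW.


Step 1: mdot = PI * dP / 1000 = 21.419 * 3798.0 / 1000 = 81.34936 kg/s
Step 2: P = mdot*(h_in - h_out)/1000 = 81.34936*(2957.8 - 2044.9)/1000 = 74.264 MW
P = 74.264 MW


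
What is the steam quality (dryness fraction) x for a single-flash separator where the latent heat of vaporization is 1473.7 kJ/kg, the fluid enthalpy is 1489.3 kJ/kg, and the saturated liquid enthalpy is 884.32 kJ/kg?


x = (h - hf) / hfg
x = (1489.3 - 884.32) / 1473.7
x = 0.41052


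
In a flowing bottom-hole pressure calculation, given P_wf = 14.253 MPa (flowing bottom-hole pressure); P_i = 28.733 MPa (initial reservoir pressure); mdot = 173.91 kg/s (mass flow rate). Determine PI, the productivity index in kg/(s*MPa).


PI = mdot / (P_i - P_wf)
PI = 173.91 / (28.733 - 14.253)
PI = 12.010 kg/(s*MPa)


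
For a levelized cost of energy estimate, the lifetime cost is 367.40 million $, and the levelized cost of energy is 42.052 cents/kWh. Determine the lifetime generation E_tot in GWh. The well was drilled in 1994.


E_tot = C_tot / LCOE * 100
E_tot = 367.40 / 42.052 * 100
E_tot = 873.68 GWh


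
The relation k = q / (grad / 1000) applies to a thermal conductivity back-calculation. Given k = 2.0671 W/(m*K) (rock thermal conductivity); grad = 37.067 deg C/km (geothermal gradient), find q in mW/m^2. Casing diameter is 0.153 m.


q = k * grad / 1000
q = 2.0671 * 37.067 / 1000
q = 0.07662120 W/m^2
Convert: 0.07662120 W/m^2 * 1000.0 = 76.621 mW/m^2
q = 76.621 mW/m^2


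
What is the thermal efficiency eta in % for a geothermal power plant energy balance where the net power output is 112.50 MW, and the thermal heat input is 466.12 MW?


eta = W_net / Q_in * 100
eta = 112.50 / 466.12 * 100
eta = 24.135 %


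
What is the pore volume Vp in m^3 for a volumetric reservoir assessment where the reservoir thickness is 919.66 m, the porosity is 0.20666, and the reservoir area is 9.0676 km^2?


Vp = A * 1e6 * hr * phi
Vp = 9.0676 * 1e6 * 919.66 * 0.20666
Vp = 1.7234e+09 m^3


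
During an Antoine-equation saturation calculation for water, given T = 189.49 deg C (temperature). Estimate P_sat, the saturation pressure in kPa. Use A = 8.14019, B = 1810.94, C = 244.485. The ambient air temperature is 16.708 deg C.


P_sat = 10^(A - B/(C + T)) / 760 * 0.101325
P_sat = 10^(8.14019 - 1810.94/(244.485 + 189.49)) / 760 * 0.101325
P_sat = 1.236459 MPa
Convert: 1.236459 MPa * 1000.0 = 1236.5 kPa
P_sat = 1236.5 kPa


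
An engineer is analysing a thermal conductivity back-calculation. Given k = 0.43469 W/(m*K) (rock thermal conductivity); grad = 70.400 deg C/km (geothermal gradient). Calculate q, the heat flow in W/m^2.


q = k * grad / 1000
q = 0.43469 * 70.400 / 1000
q = 0.030602 W/m^2


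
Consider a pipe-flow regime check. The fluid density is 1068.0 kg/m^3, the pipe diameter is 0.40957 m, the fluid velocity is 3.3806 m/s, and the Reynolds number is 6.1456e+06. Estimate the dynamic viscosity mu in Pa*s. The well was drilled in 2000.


mu = rho * vel * D / Re
mu = 1068.0 * 3.3806 * 0.40957 / 6.1456e+06
mu = 0.00024062 Pa*s


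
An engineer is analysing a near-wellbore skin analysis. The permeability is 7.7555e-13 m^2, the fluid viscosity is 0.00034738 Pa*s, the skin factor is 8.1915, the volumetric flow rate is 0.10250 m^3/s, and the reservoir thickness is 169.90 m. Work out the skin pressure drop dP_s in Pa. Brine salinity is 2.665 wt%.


dP_s = S * q * mu / (2*pi*k*hr) / 1000
dP_s = 8.1915 * 0.10250 * 0.00034738 / (2*pi*7.7555e-13*169.90) / 1000
dP_s = 352.2971 kPa
Convert: 352.2971 kPa * 1000.0 = 3.5230e+05 Pa
dP_s = 3.5230e+05 Pa


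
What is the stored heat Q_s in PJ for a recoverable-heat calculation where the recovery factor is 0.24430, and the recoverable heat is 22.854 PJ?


Q_s = Q_rec / RF
Q_s = 22.854 / 0.24430
Q_s = 93.549 PJ


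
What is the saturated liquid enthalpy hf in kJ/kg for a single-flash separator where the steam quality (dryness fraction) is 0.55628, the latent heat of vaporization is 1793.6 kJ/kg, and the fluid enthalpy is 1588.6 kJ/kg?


hf = h - x * hfg
hf = 1588.6 - 0.55628 * 1793.6
hf = 590.86 kJ/kg


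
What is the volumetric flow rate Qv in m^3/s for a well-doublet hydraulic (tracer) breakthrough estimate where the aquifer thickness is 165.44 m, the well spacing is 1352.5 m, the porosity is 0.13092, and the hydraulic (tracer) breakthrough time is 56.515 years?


Qv = pi*hr*phi*L^2 / (3*t_bt*365.25*86400)
Qv = pi*165.44*0.13092*1352.5^2 / (3*56.515*365.25*86400)
Qv = 0.023264 m^3/s


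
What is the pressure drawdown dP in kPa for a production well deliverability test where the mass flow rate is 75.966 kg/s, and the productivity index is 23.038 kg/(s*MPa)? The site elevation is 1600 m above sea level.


dP = mdot * 1000 / PI
dP = 75.966 * 1000 / 23.038
dP = 3297.4 kPa


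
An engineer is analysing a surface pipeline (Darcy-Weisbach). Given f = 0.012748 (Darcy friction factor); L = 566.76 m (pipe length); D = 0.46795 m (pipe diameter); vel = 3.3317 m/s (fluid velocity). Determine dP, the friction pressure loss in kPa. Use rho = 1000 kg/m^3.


dP = f * (L/D) * (rho*vel^2/2) / 1000
dP = 0.012748 * (566.76/0.46795) * (1000*3.3317^2/2) / 1000
dP = 85.693 kPa


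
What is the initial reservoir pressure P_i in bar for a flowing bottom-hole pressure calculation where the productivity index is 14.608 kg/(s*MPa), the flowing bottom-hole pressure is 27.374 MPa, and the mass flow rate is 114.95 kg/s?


P_i = P_wf + mdot / PI
P_i = 27.374 + 114.95 / 14.608
P_i = 35.24298 MPa
Convert: 35.24298 MPa * 10.0 = 352.43 bar
P_i = 352.43 bar


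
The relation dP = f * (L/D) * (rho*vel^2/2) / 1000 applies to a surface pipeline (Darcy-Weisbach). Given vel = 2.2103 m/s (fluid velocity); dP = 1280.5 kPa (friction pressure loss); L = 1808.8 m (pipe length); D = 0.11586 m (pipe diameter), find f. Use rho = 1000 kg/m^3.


f = dP*1000 / ((L/D)*(rho*vel^2/2))
f = 1280.5*1000 / ((1808.8/0.11586)*(1000*2.2103^2/2))
f = 0.033578


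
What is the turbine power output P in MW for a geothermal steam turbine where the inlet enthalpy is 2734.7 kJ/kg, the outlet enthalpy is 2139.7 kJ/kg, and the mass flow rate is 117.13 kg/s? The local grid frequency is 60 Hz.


P = mdot * (h_in - h_out) / 1000
P = 117.13 * (2734.7 - 2139.7) / 1000
P = 69.692 MW


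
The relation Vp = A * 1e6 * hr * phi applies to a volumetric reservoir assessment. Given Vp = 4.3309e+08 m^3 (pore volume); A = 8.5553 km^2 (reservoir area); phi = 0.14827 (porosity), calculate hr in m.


hr = Vp / (A * 1e6 * phi)
hr = 4.3309e+08 / (8.5553 * 1e6 * 0.14827)
hr = 341.42 m


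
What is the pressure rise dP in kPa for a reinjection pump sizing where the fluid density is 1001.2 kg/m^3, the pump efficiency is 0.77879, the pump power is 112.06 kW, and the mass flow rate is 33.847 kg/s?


dP = P_pump * rho * eta / mdot
dP = 112.06 * 1001.2 * 0.77879 / 33.847
dP = 2581.5 kPa


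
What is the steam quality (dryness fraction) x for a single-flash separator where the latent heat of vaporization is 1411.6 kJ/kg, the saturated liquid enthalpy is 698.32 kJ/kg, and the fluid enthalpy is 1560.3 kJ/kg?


x = (h - hf) / hfg
x = (1560.3 - 698.32) / 1411.6
x = 0.61064


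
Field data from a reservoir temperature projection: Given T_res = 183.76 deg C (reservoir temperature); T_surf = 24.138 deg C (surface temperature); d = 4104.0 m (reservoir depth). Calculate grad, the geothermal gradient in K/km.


grad = (T_res - T_surf) / d * 1000
grad = (183.76 - 24.138) / 4104.0 * 1000
grad = 38.89425 deg C/km
Convert: 38.89425 deg C/km * 1.0 = 38.894 K/km
grad = 38.894 K/km


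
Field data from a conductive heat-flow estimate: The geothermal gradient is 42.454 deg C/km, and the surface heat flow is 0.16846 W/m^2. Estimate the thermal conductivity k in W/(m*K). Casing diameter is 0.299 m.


k = q * 1000 / grad
k = 0.16846 * 1000 / 42.454
k = 3.9681 W/(m*K)


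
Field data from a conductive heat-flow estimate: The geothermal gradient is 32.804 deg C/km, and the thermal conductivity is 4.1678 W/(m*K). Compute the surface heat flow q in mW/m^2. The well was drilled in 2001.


q = k * grad / 1000
q = 4.1678 * 32.804 / 1000
q = 0.1367205 W/m^2
Convert: 0.1367205 W/m^2 * 1000.0 = 136.72 mW/m^2
q = 136.72 mW/m^2


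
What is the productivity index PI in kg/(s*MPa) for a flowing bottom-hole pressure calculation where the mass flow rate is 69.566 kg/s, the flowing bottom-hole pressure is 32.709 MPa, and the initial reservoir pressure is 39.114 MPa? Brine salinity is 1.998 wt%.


PI = mdot / (P_i - P_wf)
PI = 69.566 / (39.114 - 32.709)
PI = 10.861 kg/(s*MPa)


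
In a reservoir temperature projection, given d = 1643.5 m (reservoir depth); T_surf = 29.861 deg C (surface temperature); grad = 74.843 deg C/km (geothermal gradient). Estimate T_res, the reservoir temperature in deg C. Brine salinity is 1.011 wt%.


T_res = T_surf + grad * d / 1000
T_res = 29.861 + 74.843 * 1643.5 / 1000
T_res = 152.87 deg C


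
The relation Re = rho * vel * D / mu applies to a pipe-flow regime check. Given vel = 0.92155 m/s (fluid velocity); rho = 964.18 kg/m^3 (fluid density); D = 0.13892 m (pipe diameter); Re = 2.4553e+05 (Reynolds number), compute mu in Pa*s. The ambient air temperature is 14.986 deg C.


mu = rho * vel * D / Re
mu = 964.18 * 0.92155 * 0.13892 / 2.4553e+05
mu = 0.00050273 Pa*s


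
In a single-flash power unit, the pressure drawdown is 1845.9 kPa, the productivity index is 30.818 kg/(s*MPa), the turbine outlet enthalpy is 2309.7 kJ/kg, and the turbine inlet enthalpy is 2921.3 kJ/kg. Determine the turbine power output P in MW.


Step 1: mdot = PI * dP / 1000 = 30.818 * 1845.9 / 1000 = 56.88695 kg/s
Step 2: P = mdot*(h_in - h_out)/1000 = 56.88695*(2921.3 - 2309.7)/1000 = 34.792 MW
P = 34.792 MW


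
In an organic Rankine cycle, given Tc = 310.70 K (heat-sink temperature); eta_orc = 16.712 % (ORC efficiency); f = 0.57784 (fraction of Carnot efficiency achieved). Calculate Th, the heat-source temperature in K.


Th = Tc / (1 - (eta_orc/100)/f)
Th = 310.70 / (1 - (16.712/100)/0.57784)
Th = 437.12 K


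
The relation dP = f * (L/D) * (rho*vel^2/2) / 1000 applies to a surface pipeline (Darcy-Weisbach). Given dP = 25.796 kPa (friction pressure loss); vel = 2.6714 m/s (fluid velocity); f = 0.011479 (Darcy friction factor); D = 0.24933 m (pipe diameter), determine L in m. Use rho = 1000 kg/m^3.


L = dP*1000*D / (f*rho*vel^2/2)
L = 25.796*1000*0.24933 / (0.011479*1000*2.6714^2/2)
L = 157.03 m


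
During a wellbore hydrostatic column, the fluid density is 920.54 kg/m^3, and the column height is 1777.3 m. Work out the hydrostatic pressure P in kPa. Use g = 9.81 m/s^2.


P = rho * g * h / 1e6
P = 920.54 * 9.81 * 1777.3 / 1e6
P = 16.04990 MPa
Convert: 16.04990 MPa * 1000.0 = 16050 kPa
P = 16050 kPa


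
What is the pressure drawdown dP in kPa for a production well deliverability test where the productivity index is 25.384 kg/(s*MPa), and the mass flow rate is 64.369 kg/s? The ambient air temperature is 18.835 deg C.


dP = mdot * 1000 / PI
dP = 64.369 * 1000 / 25.384
dP = 2535.8 kPa


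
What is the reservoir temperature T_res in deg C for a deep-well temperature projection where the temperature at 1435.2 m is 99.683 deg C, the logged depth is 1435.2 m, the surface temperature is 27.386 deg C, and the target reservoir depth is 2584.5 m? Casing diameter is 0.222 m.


Step 1: grad = (T_d1 - T_surf)/d1 * 1000 = (99.683 - 27.386)/1435.2 * 1000 = 50.37416 deg C/km
Step 2: T_res = T_surf + grad*d2/1000 = 27.386 + 50.37416*2584.5/1000 = 157.58 deg C
T_res = 157.58 deg C


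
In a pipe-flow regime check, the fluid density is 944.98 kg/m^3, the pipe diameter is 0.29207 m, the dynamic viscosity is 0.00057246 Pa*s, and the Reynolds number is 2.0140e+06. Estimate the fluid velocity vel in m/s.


vel = Re * mu / (rho * D)
vel = 2.0140e+06 * 0.00057246 / (944.98 * 0.29207)
vel = 4.1773 m/s


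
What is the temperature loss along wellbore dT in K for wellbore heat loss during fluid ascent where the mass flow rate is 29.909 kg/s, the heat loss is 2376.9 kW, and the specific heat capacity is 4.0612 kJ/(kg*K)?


dT = Q_loss / (mdot * cp)
dT = 2376.9 / (29.909 * 4.0612)
dT = 19.568 K


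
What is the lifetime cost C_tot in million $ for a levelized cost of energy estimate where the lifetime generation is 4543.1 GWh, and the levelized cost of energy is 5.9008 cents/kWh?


C_tot = LCOE / 100 * E_tot
C_tot = 5.9008 / 100 * 4543.1
C_tot = 268.08 million $


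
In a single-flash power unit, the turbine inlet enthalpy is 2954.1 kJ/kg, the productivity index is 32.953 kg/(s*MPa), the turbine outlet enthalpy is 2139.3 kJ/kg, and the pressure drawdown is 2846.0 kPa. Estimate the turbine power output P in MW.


Step 1: mdot = PI * dP / 1000 = 32.953 * 2846.0 / 1000 = 93.78424 kg/s
Step 2: P = mdot*(h_in - h_out)/1000 = 93.78424*(2954.1 - 2139.3)/1000 = 76.415 MW
P = 76.415 MW


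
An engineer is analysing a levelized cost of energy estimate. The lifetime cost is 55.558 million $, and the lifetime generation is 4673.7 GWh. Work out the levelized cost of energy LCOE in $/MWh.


LCOE = C_tot / E_tot * 100
LCOE = 55.558 / 4673.7 * 100
LCOE = 1.188737 cents/kWh
Convert: 1.188737 cents/kWh * 10.0 = 11.887 $/MWh
LCOE = 11.887 $/MWh


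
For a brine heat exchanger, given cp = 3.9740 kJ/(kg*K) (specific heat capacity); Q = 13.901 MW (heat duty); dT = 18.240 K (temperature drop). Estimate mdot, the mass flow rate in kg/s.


mdot = Q * 1000 / (cp * dT)
mdot = 13.901 * 1000 / (3.9740 * 18.240)
mdot = 191.78 kg/s


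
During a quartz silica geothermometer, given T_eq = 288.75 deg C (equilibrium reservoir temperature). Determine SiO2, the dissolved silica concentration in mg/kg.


SiO2 = 10^(5.19 - 1309/(T_eq + 273.15))
SiO2 = 10^(5.19 - 1309/(288.75 + 273.15))
SiO2 = 725.11 mg/kg


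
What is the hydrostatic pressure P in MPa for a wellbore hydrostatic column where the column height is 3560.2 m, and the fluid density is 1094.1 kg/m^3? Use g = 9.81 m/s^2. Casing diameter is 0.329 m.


P = rho * g * h / 1e6
P = 1094.1 * 9.81 * 3560.2 / 1e6
P = 38.212 MPa


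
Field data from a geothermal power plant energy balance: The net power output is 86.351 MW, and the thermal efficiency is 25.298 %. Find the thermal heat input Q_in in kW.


Q_in = W_net / (eta / 100)
Q_in = 86.351 / (25.298 / 100)
Q_in = 341.3353 MW
Convert: 341.3353 MW * 1000.0 = 3.4134e+05 kW
Q_in = 3.4134e+05 kW


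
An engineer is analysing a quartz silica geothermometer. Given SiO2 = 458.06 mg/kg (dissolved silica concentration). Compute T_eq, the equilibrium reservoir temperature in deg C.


T_eq = 1309 / (5.19 - log10(SiO2)) - 273.15
T_eq = 1309 / (5.19 - log10(458.06)) - 273.15
T_eq = 244.43 deg C


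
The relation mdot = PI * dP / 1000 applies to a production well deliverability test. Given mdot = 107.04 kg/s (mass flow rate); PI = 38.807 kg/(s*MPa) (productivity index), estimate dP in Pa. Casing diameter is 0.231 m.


dP = mdot * 1000 / PI
dP = 107.04 * 1000 / 38.807
dP = 2758.265 kPa
Convert: 2758.265 kPa * 1000.0 = 2.7583e+06 Pa
dP = 2.7583e+06 Pa


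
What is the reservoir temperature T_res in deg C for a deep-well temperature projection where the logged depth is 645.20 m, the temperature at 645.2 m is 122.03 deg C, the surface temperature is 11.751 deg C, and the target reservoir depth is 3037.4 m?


Step 1: grad = (T_d1 - T_surf)/d1 * 1000 = (122.03 - 11.751)/645.2 * 1000 = 170.9222 deg C/km
Step 2: T_res = T_surf + grad*d2/1000 = 11.751 + 170.9222*3037.4/1000 = 530.91 deg C
T_res = 530.91 deg C


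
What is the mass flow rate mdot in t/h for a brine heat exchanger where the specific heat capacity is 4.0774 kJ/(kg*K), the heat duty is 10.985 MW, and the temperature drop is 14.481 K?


mdot = Q * 1000 / (cp * dT)
mdot = 10.985 * 1000 / (4.0774 * 14.481)
mdot = 186.0451 kg/s
Convert: 186.0451 kg/s * 3.6 = 669.76 t/h
mdot = 669.76 t/h


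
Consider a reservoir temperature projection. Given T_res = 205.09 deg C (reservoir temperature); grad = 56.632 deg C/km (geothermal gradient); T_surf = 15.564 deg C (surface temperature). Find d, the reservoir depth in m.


d = (T_res - T_surf) / grad * 1000
d = (205.09 - 15.564) / 56.632 * 1000
d = 3346.6 m


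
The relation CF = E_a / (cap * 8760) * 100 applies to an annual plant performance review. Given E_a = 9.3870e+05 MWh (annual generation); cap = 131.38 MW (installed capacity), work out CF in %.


CF = E_a / (cap * 8760) * 100
CF = 9.3870e+05 / (131.38 * 8760) * 100
CF = 81.563 %


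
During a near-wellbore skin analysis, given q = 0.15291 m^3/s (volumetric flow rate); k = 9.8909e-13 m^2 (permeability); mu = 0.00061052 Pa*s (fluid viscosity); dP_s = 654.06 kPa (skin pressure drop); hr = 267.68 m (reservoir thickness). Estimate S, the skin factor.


S = dP_s * 1000 * 2*pi*k*hr / (q*mu)
S = 654.06 * 1000 * 2*pi*9.8909e-13*267.68 / (0.15291*0.00061052)
S = 11.655


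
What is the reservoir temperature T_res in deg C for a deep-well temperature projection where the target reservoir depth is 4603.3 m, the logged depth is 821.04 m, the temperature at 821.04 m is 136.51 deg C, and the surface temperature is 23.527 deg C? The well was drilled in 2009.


Step 1: grad = (T_d1 - T_surf)/d1 * 1000 = (136.51 - 23.527)/821.04 * 1000 = 137.6096 deg C/km
Step 2: T_res = T_surf + grad*d2/1000 = 23.527 + 137.6096*4603.3/1000 = 656.99 deg C
T_res = 656.99 deg C


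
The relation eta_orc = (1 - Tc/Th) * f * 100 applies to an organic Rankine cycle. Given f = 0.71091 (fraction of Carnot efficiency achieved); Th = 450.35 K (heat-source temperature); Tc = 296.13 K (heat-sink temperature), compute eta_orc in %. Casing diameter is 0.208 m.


eta_orc = (1 - Tc/Th) * f * 100
eta_orc = (1 - 296.13/450.35) * 0.71091 * 100
eta_orc = 24.345 %


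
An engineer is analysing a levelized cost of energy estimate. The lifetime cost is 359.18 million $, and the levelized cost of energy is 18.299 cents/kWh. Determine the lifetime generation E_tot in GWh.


E_tot = C_tot / LCOE * 100
E_tot = 359.18 / 18.299 * 100
E_tot = 1962.8 GWh


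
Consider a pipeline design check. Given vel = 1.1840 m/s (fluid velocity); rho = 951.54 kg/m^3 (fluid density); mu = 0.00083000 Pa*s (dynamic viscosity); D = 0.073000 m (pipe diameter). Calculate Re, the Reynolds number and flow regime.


Step 1: Re = rho*vel*D/mu = 951.54*1.184*0.073/0.00083 = 99089
Step 2: Re = 99089 > 4000, so flow is turbulent.
Re = 99089 (turbulent)


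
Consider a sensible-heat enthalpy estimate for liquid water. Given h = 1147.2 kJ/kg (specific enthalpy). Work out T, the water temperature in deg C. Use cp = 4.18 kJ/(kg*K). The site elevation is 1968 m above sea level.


T = h / cp
T = 1147.2 / 4.18
T = 274.45 deg C


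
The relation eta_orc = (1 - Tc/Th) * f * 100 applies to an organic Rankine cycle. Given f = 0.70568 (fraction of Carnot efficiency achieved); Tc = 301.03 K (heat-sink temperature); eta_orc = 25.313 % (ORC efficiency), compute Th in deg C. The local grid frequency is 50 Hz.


Th = Tc / (1 - (eta_orc/100)/f)
Th = 301.03 / (1 - (25.313/100)/0.70568)
Th = 469.4086 K
Convert to deg C: 469.4086 - 273.15 = 196.26 deg C
Th = 196.26 deg C


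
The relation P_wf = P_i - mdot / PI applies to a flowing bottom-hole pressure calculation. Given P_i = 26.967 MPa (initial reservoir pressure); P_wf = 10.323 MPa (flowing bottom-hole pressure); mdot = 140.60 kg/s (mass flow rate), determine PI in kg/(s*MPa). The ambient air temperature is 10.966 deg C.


PI = mdot / (P_i - P_wf)
PI = 140.60 / (26.967 - 10.323)
PI = 8.4475 kg/(s*MPa)


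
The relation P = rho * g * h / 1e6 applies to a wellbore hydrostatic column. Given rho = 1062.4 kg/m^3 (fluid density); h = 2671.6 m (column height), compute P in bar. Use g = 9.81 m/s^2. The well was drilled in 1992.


P = rho * g * h / 1e6
P = 1062.4 * 9.81 * 2671.6 / 1e6
P = 27.84380 MPa
Convert: 27.84380 MPa * 10.0 = 278.44 bar
P = 278.44 bar


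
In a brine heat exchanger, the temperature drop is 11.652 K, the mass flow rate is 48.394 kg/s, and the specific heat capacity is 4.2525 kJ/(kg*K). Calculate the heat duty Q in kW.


Q = mdot * cp * dT / 1000
Q = 48.394 * 4.2525 * 11.652 / 1000
Q = 2.397929 MW
Convert: 2.397929 MW * 1000.0 = 2397.9 kW
Q = 2397.9 kW


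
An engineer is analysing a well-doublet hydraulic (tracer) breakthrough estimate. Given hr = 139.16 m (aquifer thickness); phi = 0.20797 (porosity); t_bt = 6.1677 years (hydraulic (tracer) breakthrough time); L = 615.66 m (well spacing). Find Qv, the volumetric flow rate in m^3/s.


Qv = pi*hr*phi*L^2 / (3*t_bt*365.25*86400)
Qv = pi*139.16*0.20797*615.66^2 / (3*6.1677*365.25*86400)
Qv = 0.059020 m^3/s


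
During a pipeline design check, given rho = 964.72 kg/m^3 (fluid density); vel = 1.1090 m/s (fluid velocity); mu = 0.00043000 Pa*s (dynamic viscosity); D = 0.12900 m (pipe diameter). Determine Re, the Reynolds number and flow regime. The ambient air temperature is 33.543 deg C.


Step 1: Re = rho*vel*D/mu = 964.72*1.109*0.129/0.00043 = 3.2096e+05
Step 2: Re = 3.2096e+05 > 4000, so flow is turbulent.
Re = 3.2096e+05 (turbulent)


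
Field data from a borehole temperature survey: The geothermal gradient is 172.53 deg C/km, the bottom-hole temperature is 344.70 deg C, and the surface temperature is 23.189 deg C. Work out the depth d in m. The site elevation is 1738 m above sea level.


d = (T_d - T_surf) / grad * 1000
d = (344.70 - 23.189) / 172.53 * 1000
d = 1863.5 m
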